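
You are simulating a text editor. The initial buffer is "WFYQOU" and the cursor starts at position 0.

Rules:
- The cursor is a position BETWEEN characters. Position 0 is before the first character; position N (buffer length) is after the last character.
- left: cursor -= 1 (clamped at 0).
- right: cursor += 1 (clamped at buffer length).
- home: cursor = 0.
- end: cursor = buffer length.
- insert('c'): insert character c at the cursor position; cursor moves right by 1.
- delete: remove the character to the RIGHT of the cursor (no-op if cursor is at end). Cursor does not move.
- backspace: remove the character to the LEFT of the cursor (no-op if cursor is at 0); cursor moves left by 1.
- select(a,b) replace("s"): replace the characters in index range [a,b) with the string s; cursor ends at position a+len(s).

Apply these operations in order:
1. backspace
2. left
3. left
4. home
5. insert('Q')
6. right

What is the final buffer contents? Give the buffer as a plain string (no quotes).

Answer: QWFYQOU

Derivation:
After op 1 (backspace): buf='WFYQOU' cursor=0
After op 2 (left): buf='WFYQOU' cursor=0
After op 3 (left): buf='WFYQOU' cursor=0
After op 4 (home): buf='WFYQOU' cursor=0
After op 5 (insert('Q')): buf='QWFYQOU' cursor=1
After op 6 (right): buf='QWFYQOU' cursor=2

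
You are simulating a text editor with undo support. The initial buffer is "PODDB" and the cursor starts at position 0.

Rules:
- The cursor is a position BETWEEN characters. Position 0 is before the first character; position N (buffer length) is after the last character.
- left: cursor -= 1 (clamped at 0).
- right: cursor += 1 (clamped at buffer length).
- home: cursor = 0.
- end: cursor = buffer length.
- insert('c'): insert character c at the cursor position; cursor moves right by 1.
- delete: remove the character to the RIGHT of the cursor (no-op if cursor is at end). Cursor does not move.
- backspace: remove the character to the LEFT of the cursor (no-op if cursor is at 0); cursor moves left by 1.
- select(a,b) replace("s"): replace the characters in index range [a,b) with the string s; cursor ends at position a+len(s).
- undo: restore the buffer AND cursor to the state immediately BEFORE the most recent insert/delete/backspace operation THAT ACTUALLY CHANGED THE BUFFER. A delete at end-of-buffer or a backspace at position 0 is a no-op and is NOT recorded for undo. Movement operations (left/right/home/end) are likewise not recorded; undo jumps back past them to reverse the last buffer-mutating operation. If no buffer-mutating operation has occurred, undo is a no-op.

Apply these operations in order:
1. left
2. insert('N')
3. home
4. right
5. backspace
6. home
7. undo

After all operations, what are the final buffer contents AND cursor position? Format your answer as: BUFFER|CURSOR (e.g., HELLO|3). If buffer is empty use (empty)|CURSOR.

Answer: NPODDB|1

Derivation:
After op 1 (left): buf='PODDB' cursor=0
After op 2 (insert('N')): buf='NPODDB' cursor=1
After op 3 (home): buf='NPODDB' cursor=0
After op 4 (right): buf='NPODDB' cursor=1
After op 5 (backspace): buf='PODDB' cursor=0
After op 6 (home): buf='PODDB' cursor=0
After op 7 (undo): buf='NPODDB' cursor=1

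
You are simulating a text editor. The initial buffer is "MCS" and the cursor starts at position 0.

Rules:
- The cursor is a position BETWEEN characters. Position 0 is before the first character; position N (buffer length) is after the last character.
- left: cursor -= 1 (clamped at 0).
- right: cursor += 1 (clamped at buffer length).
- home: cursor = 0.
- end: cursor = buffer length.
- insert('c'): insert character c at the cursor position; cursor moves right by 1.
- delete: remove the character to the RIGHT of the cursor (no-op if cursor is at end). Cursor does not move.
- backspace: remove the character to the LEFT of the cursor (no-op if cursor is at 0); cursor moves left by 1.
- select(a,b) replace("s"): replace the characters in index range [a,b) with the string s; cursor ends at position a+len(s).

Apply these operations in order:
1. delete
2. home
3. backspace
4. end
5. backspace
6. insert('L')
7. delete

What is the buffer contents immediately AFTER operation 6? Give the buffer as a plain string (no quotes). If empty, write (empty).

After op 1 (delete): buf='CS' cursor=0
After op 2 (home): buf='CS' cursor=0
After op 3 (backspace): buf='CS' cursor=0
After op 4 (end): buf='CS' cursor=2
After op 5 (backspace): buf='C' cursor=1
After op 6 (insert('L')): buf='CL' cursor=2

Answer: CL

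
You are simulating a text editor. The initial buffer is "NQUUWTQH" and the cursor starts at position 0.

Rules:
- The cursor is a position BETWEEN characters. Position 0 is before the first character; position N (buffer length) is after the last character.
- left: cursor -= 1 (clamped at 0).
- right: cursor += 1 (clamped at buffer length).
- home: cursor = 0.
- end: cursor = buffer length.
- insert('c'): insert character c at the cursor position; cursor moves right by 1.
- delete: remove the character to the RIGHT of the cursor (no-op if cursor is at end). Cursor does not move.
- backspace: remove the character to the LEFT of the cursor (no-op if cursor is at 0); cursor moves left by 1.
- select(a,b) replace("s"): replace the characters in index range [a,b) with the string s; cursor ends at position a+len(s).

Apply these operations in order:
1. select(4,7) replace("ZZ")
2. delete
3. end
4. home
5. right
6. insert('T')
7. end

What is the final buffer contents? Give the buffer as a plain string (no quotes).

Answer: NTQUUZZ

Derivation:
After op 1 (select(4,7) replace("ZZ")): buf='NQUUZZH' cursor=6
After op 2 (delete): buf='NQUUZZ' cursor=6
After op 3 (end): buf='NQUUZZ' cursor=6
After op 4 (home): buf='NQUUZZ' cursor=0
After op 5 (right): buf='NQUUZZ' cursor=1
After op 6 (insert('T')): buf='NTQUUZZ' cursor=2
After op 7 (end): buf='NTQUUZZ' cursor=7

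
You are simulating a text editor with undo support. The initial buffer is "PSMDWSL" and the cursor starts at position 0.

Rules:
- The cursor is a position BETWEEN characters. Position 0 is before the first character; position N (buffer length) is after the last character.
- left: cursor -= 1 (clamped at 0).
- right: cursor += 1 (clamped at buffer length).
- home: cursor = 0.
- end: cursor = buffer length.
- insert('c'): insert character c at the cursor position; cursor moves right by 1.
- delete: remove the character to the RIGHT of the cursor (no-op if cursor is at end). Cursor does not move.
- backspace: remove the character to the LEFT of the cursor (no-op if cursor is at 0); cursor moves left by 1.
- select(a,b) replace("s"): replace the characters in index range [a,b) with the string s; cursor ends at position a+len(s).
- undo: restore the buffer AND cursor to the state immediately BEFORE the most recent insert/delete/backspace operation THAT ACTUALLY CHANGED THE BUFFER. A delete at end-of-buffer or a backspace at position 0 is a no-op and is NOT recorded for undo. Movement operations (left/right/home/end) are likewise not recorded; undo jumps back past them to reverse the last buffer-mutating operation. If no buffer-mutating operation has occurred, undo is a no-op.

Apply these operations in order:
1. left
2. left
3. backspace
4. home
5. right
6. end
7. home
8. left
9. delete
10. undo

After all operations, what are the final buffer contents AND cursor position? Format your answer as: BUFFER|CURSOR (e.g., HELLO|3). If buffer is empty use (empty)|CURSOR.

Answer: PSMDWSL|0

Derivation:
After op 1 (left): buf='PSMDWSL' cursor=0
After op 2 (left): buf='PSMDWSL' cursor=0
After op 3 (backspace): buf='PSMDWSL' cursor=0
After op 4 (home): buf='PSMDWSL' cursor=0
After op 5 (right): buf='PSMDWSL' cursor=1
After op 6 (end): buf='PSMDWSL' cursor=7
After op 7 (home): buf='PSMDWSL' cursor=0
After op 8 (left): buf='PSMDWSL' cursor=0
After op 9 (delete): buf='SMDWSL' cursor=0
After op 10 (undo): buf='PSMDWSL' cursor=0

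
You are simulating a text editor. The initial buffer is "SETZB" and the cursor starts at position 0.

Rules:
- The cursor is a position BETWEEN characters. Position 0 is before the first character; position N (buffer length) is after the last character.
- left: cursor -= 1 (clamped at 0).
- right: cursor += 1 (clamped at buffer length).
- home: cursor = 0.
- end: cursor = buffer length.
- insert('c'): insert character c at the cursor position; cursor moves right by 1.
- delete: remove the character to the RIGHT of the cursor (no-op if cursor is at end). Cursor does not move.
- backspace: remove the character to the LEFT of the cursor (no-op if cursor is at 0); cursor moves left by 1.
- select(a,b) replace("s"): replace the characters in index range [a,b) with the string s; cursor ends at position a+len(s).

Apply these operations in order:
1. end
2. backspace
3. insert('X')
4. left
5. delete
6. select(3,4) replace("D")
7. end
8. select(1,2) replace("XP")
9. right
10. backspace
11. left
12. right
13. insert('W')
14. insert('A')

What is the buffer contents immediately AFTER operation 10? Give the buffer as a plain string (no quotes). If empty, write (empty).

Answer: SXPD

Derivation:
After op 1 (end): buf='SETZB' cursor=5
After op 2 (backspace): buf='SETZ' cursor=4
After op 3 (insert('X')): buf='SETZX' cursor=5
After op 4 (left): buf='SETZX' cursor=4
After op 5 (delete): buf='SETZ' cursor=4
After op 6 (select(3,4) replace("D")): buf='SETD' cursor=4
After op 7 (end): buf='SETD' cursor=4
After op 8 (select(1,2) replace("XP")): buf='SXPTD' cursor=3
After op 9 (right): buf='SXPTD' cursor=4
After op 10 (backspace): buf='SXPD' cursor=3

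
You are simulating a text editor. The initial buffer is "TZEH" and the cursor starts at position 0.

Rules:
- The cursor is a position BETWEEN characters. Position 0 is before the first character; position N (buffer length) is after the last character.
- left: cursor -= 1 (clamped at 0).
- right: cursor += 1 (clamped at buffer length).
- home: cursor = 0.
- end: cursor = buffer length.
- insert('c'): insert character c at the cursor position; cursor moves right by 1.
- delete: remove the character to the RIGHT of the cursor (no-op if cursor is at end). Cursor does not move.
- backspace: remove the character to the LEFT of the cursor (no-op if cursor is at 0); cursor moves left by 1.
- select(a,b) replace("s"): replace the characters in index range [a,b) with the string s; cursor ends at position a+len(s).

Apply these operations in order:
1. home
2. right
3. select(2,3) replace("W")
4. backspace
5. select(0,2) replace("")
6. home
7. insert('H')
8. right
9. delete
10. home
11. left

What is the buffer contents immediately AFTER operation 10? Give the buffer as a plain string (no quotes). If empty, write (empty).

Answer: HH

Derivation:
After op 1 (home): buf='TZEH' cursor=0
After op 2 (right): buf='TZEH' cursor=1
After op 3 (select(2,3) replace("W")): buf='TZWH' cursor=3
After op 4 (backspace): buf='TZH' cursor=2
After op 5 (select(0,2) replace("")): buf='H' cursor=0
After op 6 (home): buf='H' cursor=0
After op 7 (insert('H')): buf='HH' cursor=1
After op 8 (right): buf='HH' cursor=2
After op 9 (delete): buf='HH' cursor=2
After op 10 (home): buf='HH' cursor=0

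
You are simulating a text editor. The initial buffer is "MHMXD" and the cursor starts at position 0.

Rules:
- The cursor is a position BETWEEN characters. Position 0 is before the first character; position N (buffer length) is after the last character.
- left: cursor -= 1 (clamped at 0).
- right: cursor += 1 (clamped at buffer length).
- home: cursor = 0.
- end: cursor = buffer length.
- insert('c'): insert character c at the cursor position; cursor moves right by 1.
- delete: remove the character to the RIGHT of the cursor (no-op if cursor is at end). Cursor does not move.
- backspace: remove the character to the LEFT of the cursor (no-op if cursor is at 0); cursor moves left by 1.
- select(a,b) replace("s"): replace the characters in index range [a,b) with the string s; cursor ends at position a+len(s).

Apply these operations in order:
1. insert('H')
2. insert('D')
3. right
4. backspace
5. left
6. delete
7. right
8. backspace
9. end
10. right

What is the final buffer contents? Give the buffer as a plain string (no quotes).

After op 1 (insert('H')): buf='HMHMXD' cursor=1
After op 2 (insert('D')): buf='HDMHMXD' cursor=2
After op 3 (right): buf='HDMHMXD' cursor=3
After op 4 (backspace): buf='HDHMXD' cursor=2
After op 5 (left): buf='HDHMXD' cursor=1
After op 6 (delete): buf='HHMXD' cursor=1
After op 7 (right): buf='HHMXD' cursor=2
After op 8 (backspace): buf='HMXD' cursor=1
After op 9 (end): buf='HMXD' cursor=4
After op 10 (right): buf='HMXD' cursor=4

Answer: HMXD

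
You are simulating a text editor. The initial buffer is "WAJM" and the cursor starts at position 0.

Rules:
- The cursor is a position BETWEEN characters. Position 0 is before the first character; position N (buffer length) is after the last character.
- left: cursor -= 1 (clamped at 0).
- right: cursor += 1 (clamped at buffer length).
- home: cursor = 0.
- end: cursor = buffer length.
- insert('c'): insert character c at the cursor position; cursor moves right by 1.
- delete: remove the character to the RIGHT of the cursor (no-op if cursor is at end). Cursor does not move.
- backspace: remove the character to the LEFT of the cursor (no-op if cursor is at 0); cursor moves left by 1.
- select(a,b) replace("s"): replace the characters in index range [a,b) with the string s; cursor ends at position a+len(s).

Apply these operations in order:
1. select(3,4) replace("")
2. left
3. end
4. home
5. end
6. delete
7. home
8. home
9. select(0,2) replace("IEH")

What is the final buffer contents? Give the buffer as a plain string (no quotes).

After op 1 (select(3,4) replace("")): buf='WAJ' cursor=3
After op 2 (left): buf='WAJ' cursor=2
After op 3 (end): buf='WAJ' cursor=3
After op 4 (home): buf='WAJ' cursor=0
After op 5 (end): buf='WAJ' cursor=3
After op 6 (delete): buf='WAJ' cursor=3
After op 7 (home): buf='WAJ' cursor=0
After op 8 (home): buf='WAJ' cursor=0
After op 9 (select(0,2) replace("IEH")): buf='IEHJ' cursor=3

Answer: IEHJ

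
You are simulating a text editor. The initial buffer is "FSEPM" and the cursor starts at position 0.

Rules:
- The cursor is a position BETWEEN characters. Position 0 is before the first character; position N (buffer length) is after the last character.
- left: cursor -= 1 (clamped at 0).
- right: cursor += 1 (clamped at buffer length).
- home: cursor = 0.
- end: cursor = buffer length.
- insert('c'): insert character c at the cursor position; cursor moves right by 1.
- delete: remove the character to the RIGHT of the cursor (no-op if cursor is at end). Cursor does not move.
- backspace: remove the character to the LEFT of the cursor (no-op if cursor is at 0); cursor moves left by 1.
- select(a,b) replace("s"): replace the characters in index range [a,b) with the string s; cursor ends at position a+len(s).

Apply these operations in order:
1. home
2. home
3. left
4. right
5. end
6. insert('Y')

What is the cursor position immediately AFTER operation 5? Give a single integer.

Answer: 5

Derivation:
After op 1 (home): buf='FSEPM' cursor=0
After op 2 (home): buf='FSEPM' cursor=0
After op 3 (left): buf='FSEPM' cursor=0
After op 4 (right): buf='FSEPM' cursor=1
After op 5 (end): buf='FSEPM' cursor=5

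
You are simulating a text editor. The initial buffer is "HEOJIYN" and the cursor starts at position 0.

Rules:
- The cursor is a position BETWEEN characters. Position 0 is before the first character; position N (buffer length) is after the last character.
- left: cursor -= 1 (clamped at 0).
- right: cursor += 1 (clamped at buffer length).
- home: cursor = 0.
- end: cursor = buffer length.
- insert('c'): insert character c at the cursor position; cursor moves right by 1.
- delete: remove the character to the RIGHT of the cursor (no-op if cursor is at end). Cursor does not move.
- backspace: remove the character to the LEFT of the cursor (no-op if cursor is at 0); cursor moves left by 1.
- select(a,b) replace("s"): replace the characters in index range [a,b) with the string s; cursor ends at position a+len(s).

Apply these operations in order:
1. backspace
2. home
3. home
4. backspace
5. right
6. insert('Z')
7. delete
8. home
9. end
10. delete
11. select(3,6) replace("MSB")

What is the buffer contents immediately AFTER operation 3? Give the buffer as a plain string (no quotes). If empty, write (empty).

Answer: HEOJIYN

Derivation:
After op 1 (backspace): buf='HEOJIYN' cursor=0
After op 2 (home): buf='HEOJIYN' cursor=0
After op 3 (home): buf='HEOJIYN' cursor=0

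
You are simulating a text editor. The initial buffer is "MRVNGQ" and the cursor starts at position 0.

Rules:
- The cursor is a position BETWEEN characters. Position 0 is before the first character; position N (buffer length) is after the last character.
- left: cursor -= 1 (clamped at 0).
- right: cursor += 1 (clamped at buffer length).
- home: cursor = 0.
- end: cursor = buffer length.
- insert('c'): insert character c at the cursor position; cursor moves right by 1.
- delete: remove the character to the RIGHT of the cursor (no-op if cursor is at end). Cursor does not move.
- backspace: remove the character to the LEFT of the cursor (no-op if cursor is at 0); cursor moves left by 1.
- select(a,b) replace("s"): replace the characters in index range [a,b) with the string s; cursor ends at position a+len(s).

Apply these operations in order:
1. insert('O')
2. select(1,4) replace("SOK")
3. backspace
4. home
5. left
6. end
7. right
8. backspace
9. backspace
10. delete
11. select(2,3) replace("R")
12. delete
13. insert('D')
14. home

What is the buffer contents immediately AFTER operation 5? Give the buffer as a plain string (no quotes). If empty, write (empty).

Answer: OSONGQ

Derivation:
After op 1 (insert('O')): buf='OMRVNGQ' cursor=1
After op 2 (select(1,4) replace("SOK")): buf='OSOKNGQ' cursor=4
After op 3 (backspace): buf='OSONGQ' cursor=3
After op 4 (home): buf='OSONGQ' cursor=0
After op 5 (left): buf='OSONGQ' cursor=0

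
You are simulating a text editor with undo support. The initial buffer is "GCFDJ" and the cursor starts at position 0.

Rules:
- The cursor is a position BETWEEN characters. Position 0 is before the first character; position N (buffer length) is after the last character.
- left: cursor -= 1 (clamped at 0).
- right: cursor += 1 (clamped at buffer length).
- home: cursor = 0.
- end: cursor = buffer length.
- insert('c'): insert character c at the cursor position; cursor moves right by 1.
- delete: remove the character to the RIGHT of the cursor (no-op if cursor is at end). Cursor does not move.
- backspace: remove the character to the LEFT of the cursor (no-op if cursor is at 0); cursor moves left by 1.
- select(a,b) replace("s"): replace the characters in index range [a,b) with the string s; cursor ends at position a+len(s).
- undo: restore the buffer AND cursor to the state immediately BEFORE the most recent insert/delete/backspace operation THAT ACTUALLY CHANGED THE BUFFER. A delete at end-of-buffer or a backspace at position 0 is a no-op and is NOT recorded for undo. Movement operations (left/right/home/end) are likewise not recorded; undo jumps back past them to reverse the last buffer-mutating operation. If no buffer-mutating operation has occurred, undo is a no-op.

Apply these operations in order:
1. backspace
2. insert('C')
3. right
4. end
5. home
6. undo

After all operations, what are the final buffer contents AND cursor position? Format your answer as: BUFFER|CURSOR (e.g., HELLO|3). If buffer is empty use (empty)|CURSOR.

After op 1 (backspace): buf='GCFDJ' cursor=0
After op 2 (insert('C')): buf='CGCFDJ' cursor=1
After op 3 (right): buf='CGCFDJ' cursor=2
After op 4 (end): buf='CGCFDJ' cursor=6
After op 5 (home): buf='CGCFDJ' cursor=0
After op 6 (undo): buf='GCFDJ' cursor=0

Answer: GCFDJ|0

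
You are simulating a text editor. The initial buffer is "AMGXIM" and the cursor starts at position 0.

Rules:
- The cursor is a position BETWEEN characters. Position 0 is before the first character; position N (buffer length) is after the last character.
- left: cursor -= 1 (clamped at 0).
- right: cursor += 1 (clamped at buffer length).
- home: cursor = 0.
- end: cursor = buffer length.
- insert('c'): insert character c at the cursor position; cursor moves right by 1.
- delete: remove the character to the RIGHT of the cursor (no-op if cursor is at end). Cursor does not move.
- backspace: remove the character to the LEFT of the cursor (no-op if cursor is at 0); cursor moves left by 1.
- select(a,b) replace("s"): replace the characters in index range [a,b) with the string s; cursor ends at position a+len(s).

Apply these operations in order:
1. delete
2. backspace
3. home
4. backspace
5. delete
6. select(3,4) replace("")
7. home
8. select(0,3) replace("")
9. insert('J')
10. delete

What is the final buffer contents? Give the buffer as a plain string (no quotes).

Answer: J

Derivation:
After op 1 (delete): buf='MGXIM' cursor=0
After op 2 (backspace): buf='MGXIM' cursor=0
After op 3 (home): buf='MGXIM' cursor=0
After op 4 (backspace): buf='MGXIM' cursor=0
After op 5 (delete): buf='GXIM' cursor=0
After op 6 (select(3,4) replace("")): buf='GXI' cursor=3
After op 7 (home): buf='GXI' cursor=0
After op 8 (select(0,3) replace("")): buf='(empty)' cursor=0
After op 9 (insert('J')): buf='J' cursor=1
After op 10 (delete): buf='J' cursor=1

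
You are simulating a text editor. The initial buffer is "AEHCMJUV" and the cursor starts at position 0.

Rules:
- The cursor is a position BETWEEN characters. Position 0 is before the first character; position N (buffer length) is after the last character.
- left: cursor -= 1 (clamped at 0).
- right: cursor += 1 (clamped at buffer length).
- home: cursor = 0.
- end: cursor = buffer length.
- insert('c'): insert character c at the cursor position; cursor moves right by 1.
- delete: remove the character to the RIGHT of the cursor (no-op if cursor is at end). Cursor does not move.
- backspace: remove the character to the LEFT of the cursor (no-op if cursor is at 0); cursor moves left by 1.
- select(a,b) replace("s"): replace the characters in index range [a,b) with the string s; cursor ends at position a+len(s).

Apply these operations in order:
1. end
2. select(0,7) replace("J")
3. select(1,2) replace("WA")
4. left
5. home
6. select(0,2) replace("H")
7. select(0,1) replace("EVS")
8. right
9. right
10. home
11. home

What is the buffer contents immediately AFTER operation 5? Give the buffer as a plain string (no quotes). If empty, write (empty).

Answer: JWA

Derivation:
After op 1 (end): buf='AEHCMJUV' cursor=8
After op 2 (select(0,7) replace("J")): buf='JV' cursor=1
After op 3 (select(1,2) replace("WA")): buf='JWA' cursor=3
After op 4 (left): buf='JWA' cursor=2
After op 5 (home): buf='JWA' cursor=0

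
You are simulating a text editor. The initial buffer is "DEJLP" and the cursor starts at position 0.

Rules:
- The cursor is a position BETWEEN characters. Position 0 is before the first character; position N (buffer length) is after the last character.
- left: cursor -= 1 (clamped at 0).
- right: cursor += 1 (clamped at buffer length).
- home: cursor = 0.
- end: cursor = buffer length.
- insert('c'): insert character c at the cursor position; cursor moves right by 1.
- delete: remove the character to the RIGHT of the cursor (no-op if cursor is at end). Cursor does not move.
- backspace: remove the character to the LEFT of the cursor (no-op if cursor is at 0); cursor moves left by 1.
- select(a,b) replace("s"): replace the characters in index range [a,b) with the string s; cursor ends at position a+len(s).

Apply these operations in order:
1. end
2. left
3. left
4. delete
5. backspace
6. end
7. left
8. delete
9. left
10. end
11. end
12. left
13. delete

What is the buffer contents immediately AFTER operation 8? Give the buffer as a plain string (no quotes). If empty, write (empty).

Answer: DE

Derivation:
After op 1 (end): buf='DEJLP' cursor=5
After op 2 (left): buf='DEJLP' cursor=4
After op 3 (left): buf='DEJLP' cursor=3
After op 4 (delete): buf='DEJP' cursor=3
After op 5 (backspace): buf='DEP' cursor=2
After op 6 (end): buf='DEP' cursor=3
After op 7 (left): buf='DEP' cursor=2
After op 8 (delete): buf='DE' cursor=2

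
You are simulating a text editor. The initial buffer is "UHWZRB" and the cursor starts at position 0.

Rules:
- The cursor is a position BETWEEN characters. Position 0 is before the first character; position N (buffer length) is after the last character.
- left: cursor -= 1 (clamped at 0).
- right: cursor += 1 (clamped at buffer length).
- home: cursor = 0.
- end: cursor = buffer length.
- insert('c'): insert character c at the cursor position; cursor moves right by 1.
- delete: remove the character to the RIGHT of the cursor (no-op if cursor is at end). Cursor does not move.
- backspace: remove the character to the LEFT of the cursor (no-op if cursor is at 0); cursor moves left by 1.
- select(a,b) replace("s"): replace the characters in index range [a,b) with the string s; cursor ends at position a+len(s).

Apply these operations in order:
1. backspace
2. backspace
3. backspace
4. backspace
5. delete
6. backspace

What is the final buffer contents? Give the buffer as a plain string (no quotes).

Answer: HWZRB

Derivation:
After op 1 (backspace): buf='UHWZRB' cursor=0
After op 2 (backspace): buf='UHWZRB' cursor=0
After op 3 (backspace): buf='UHWZRB' cursor=0
After op 4 (backspace): buf='UHWZRB' cursor=0
After op 5 (delete): buf='HWZRB' cursor=0
After op 6 (backspace): buf='HWZRB' cursor=0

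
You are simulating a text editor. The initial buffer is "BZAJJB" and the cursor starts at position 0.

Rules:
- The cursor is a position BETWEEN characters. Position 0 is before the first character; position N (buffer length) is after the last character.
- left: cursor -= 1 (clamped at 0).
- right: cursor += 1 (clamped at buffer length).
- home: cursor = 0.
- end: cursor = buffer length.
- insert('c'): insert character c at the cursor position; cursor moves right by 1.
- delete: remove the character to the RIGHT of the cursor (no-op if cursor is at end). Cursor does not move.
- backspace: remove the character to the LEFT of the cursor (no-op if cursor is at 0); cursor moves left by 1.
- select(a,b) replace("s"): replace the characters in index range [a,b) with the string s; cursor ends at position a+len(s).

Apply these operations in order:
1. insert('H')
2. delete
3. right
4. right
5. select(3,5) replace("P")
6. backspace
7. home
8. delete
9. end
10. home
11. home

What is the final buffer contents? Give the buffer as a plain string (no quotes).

Answer: ZAB

Derivation:
After op 1 (insert('H')): buf='HBZAJJB' cursor=1
After op 2 (delete): buf='HZAJJB' cursor=1
After op 3 (right): buf='HZAJJB' cursor=2
After op 4 (right): buf='HZAJJB' cursor=3
After op 5 (select(3,5) replace("P")): buf='HZAPB' cursor=4
After op 6 (backspace): buf='HZAB' cursor=3
After op 7 (home): buf='HZAB' cursor=0
After op 8 (delete): buf='ZAB' cursor=0
After op 9 (end): buf='ZAB' cursor=3
After op 10 (home): buf='ZAB' cursor=0
After op 11 (home): buf='ZAB' cursor=0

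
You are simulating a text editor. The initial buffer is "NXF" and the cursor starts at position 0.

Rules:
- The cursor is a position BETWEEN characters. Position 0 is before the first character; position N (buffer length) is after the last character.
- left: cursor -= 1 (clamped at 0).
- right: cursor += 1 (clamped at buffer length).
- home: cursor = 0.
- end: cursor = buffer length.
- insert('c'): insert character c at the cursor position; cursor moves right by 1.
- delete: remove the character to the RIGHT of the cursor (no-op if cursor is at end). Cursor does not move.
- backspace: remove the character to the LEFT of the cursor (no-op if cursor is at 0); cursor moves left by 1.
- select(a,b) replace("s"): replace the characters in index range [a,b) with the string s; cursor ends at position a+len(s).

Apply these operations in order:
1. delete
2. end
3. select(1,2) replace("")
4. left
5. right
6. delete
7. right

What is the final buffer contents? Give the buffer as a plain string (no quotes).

Answer: X

Derivation:
After op 1 (delete): buf='XF' cursor=0
After op 2 (end): buf='XF' cursor=2
After op 3 (select(1,2) replace("")): buf='X' cursor=1
After op 4 (left): buf='X' cursor=0
After op 5 (right): buf='X' cursor=1
After op 6 (delete): buf='X' cursor=1
After op 7 (right): buf='X' cursor=1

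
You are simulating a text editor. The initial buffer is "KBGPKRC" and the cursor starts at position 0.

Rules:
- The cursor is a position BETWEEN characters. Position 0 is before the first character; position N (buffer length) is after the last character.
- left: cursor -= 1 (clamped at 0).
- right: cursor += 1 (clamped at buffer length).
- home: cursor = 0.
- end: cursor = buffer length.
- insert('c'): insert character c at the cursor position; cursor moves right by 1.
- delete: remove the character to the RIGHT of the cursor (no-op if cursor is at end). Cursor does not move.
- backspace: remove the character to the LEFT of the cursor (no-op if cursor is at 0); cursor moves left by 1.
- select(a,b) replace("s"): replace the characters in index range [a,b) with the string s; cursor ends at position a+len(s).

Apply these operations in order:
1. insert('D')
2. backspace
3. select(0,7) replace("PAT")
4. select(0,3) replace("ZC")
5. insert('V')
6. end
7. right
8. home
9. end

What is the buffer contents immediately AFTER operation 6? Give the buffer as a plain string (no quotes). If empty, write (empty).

After op 1 (insert('D')): buf='DKBGPKRC' cursor=1
After op 2 (backspace): buf='KBGPKRC' cursor=0
After op 3 (select(0,7) replace("PAT")): buf='PAT' cursor=3
After op 4 (select(0,3) replace("ZC")): buf='ZC' cursor=2
After op 5 (insert('V')): buf='ZCV' cursor=3
After op 6 (end): buf='ZCV' cursor=3

Answer: ZCV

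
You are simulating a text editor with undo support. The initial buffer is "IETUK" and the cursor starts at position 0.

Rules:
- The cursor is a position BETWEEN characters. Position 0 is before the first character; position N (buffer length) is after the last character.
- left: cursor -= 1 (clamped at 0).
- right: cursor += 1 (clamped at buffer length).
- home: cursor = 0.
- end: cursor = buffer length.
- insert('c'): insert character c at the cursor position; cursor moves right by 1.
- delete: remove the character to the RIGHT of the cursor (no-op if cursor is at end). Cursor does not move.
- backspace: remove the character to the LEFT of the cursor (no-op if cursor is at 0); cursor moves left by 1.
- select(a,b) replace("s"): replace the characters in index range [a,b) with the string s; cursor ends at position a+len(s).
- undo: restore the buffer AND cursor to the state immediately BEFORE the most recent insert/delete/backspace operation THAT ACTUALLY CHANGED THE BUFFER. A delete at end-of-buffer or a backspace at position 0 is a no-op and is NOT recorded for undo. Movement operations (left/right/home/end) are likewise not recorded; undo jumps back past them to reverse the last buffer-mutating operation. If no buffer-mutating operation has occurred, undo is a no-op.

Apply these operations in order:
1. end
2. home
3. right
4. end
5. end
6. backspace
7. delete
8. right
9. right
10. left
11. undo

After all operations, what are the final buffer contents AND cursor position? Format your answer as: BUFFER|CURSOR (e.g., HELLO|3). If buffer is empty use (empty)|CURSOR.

After op 1 (end): buf='IETUK' cursor=5
After op 2 (home): buf='IETUK' cursor=0
After op 3 (right): buf='IETUK' cursor=1
After op 4 (end): buf='IETUK' cursor=5
After op 5 (end): buf='IETUK' cursor=5
After op 6 (backspace): buf='IETU' cursor=4
After op 7 (delete): buf='IETU' cursor=4
After op 8 (right): buf='IETU' cursor=4
After op 9 (right): buf='IETU' cursor=4
After op 10 (left): buf='IETU' cursor=3
After op 11 (undo): buf='IETUK' cursor=5

Answer: IETUK|5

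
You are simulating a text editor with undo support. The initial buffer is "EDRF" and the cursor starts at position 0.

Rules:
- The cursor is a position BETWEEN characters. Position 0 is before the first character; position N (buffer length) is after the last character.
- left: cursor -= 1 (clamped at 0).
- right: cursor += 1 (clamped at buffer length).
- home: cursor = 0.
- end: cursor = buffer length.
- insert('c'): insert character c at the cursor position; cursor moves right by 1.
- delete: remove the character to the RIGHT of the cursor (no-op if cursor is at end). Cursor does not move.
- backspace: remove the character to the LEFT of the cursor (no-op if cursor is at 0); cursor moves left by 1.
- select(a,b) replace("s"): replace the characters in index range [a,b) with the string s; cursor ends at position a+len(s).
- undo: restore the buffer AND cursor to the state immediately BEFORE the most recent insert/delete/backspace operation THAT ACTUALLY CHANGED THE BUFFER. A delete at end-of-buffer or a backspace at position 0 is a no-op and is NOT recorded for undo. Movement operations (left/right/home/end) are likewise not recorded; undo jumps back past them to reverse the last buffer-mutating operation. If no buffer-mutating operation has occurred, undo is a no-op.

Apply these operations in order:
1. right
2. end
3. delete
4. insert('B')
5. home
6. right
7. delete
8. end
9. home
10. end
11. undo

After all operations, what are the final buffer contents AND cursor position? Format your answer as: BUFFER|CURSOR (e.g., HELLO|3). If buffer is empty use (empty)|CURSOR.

Answer: EDRFB|1

Derivation:
After op 1 (right): buf='EDRF' cursor=1
After op 2 (end): buf='EDRF' cursor=4
After op 3 (delete): buf='EDRF' cursor=4
After op 4 (insert('B')): buf='EDRFB' cursor=5
After op 5 (home): buf='EDRFB' cursor=0
After op 6 (right): buf='EDRFB' cursor=1
After op 7 (delete): buf='ERFB' cursor=1
After op 8 (end): buf='ERFB' cursor=4
After op 9 (home): buf='ERFB' cursor=0
After op 10 (end): buf='ERFB' cursor=4
After op 11 (undo): buf='EDRFB' cursor=1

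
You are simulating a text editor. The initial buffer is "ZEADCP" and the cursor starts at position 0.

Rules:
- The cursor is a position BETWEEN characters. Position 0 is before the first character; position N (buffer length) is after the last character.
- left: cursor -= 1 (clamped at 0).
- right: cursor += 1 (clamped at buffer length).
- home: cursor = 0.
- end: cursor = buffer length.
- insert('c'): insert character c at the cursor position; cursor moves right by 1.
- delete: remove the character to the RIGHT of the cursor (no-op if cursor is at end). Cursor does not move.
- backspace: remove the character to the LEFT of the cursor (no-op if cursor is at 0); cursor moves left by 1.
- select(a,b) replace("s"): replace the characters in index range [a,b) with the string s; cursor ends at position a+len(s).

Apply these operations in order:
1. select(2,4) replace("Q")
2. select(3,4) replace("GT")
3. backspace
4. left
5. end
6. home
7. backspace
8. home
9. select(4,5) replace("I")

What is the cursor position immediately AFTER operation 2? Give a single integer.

Answer: 5

Derivation:
After op 1 (select(2,4) replace("Q")): buf='ZEQCP' cursor=3
After op 2 (select(3,4) replace("GT")): buf='ZEQGTP' cursor=5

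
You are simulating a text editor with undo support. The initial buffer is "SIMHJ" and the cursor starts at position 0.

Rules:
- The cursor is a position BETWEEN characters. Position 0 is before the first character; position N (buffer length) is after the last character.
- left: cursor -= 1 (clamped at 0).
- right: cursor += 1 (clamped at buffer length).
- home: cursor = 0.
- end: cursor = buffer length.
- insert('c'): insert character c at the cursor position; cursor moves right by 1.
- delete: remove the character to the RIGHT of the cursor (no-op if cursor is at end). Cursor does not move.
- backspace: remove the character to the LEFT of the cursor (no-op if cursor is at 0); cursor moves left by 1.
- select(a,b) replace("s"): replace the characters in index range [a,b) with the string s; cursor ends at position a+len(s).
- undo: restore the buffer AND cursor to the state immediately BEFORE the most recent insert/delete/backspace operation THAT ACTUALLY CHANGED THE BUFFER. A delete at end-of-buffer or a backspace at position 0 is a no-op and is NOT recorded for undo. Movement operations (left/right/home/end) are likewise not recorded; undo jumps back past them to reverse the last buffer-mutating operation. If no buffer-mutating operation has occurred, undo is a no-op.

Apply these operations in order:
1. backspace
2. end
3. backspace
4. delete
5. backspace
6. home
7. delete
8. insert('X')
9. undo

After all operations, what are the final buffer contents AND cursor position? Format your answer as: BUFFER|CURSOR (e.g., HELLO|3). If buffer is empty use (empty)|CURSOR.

Answer: IM|0

Derivation:
After op 1 (backspace): buf='SIMHJ' cursor=0
After op 2 (end): buf='SIMHJ' cursor=5
After op 3 (backspace): buf='SIMH' cursor=4
After op 4 (delete): buf='SIMH' cursor=4
After op 5 (backspace): buf='SIM' cursor=3
After op 6 (home): buf='SIM' cursor=0
After op 7 (delete): buf='IM' cursor=0
After op 8 (insert('X')): buf='XIM' cursor=1
After op 9 (undo): buf='IM' cursor=0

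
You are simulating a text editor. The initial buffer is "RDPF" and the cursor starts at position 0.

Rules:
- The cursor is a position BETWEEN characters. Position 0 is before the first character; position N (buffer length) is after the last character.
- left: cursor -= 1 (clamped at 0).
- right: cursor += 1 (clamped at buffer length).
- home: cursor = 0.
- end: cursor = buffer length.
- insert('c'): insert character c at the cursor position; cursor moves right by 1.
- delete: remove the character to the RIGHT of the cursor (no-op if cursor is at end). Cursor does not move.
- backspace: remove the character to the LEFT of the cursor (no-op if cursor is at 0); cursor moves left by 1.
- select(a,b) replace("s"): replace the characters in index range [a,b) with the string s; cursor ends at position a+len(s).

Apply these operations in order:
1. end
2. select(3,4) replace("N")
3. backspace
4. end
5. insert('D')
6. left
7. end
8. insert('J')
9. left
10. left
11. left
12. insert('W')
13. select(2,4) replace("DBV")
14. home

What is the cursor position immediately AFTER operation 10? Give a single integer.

After op 1 (end): buf='RDPF' cursor=4
After op 2 (select(3,4) replace("N")): buf='RDPN' cursor=4
After op 3 (backspace): buf='RDP' cursor=3
After op 4 (end): buf='RDP' cursor=3
After op 5 (insert('D')): buf='RDPD' cursor=4
After op 6 (left): buf='RDPD' cursor=3
After op 7 (end): buf='RDPD' cursor=4
After op 8 (insert('J')): buf='RDPDJ' cursor=5
After op 9 (left): buf='RDPDJ' cursor=4
After op 10 (left): buf='RDPDJ' cursor=3

Answer: 3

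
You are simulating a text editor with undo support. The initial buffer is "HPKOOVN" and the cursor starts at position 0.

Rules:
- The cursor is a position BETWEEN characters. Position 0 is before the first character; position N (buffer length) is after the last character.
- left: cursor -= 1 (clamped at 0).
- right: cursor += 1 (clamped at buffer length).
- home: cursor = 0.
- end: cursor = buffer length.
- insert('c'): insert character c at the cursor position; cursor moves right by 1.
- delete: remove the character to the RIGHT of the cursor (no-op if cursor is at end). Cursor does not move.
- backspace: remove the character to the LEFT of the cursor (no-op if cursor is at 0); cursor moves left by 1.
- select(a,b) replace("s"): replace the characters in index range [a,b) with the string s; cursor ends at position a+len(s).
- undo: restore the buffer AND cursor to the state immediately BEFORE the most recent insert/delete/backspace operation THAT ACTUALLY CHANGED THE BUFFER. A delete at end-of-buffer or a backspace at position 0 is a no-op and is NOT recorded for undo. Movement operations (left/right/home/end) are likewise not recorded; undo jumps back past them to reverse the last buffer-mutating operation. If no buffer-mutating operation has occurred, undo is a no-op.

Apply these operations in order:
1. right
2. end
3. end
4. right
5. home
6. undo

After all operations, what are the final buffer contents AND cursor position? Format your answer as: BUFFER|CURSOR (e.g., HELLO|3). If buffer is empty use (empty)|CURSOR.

Answer: HPKOOVN|0

Derivation:
After op 1 (right): buf='HPKOOVN' cursor=1
After op 2 (end): buf='HPKOOVN' cursor=7
After op 3 (end): buf='HPKOOVN' cursor=7
After op 4 (right): buf='HPKOOVN' cursor=7
After op 5 (home): buf='HPKOOVN' cursor=0
After op 6 (undo): buf='HPKOOVN' cursor=0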